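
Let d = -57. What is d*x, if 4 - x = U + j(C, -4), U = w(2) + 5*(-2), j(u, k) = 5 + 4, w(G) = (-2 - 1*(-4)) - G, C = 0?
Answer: -285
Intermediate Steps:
w(G) = 2 - G (w(G) = (-2 + 4) - G = 2 - G)
j(u, k) = 9
U = -10 (U = (2 - 1*2) + 5*(-2) = (2 - 2) - 10 = 0 - 10 = -10)
x = 5 (x = 4 - (-10 + 9) = 4 - 1*(-1) = 4 + 1 = 5)
d*x = -57*5 = -285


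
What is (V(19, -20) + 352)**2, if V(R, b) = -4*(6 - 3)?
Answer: 115600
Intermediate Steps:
V(R, b) = -12 (V(R, b) = -4*3 = -12)
(V(19, -20) + 352)**2 = (-12 + 352)**2 = 340**2 = 115600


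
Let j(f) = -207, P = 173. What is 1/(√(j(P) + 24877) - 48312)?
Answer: -24156/1167012337 - √24670/2334024674 ≈ -2.0766e-5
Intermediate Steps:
1/(√(j(P) + 24877) - 48312) = 1/(√(-207 + 24877) - 48312) = 1/(√24670 - 48312) = 1/(-48312 + √24670)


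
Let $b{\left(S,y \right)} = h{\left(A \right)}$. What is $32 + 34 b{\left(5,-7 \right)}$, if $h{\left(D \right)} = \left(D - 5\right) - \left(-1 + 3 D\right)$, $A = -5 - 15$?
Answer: $1256$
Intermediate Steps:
$A = -20$ ($A = -5 - 15 = -20$)
$h{\left(D \right)} = -4 - 2 D$ ($h{\left(D \right)} = \left(-5 + D\right) - \left(-1 + 3 D\right) = -4 - 2 D$)
$b{\left(S,y \right)} = 36$ ($b{\left(S,y \right)} = -4 - -40 = -4 + 40 = 36$)
$32 + 34 b{\left(5,-7 \right)} = 32 + 34 \cdot 36 = 32 + 1224 = 1256$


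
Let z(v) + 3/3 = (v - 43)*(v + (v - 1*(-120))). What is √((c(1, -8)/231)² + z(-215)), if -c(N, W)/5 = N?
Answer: 2*√1066939861/231 ≈ 282.81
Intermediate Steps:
c(N, W) = -5*N
z(v) = -1 + (-43 + v)*(120 + 2*v) (z(v) = -1 + (v - 43)*(v + (v - 1*(-120))) = -1 + (-43 + v)*(v + (v + 120)) = -1 + (-43 + v)*(v + (120 + v)) = -1 + (-43 + v)*(120 + 2*v))
√((c(1, -8)/231)² + z(-215)) = √((-5*1/231)² + (-5161 + 2*(-215)² + 34*(-215))) = √((-5*1/231)² + (-5161 + 2*46225 - 7310)) = √((-5/231)² + (-5161 + 92450 - 7310)) = √(25/53361 + 79979) = √(4267759444/53361) = 2*√1066939861/231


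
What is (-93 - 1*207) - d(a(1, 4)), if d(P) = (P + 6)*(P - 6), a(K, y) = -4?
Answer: -280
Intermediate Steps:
d(P) = (-6 + P)*(6 + P) (d(P) = (6 + P)*(-6 + P) = (-6 + P)*(6 + P))
(-93 - 1*207) - d(a(1, 4)) = (-93 - 1*207) - (-36 + (-4)²) = (-93 - 207) - (-36 + 16) = -300 - 1*(-20) = -300 + 20 = -280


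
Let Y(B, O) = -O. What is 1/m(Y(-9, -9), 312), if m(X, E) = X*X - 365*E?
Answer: -1/113799 ≈ -8.7874e-6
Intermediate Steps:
m(X, E) = X**2 - 365*E
1/m(Y(-9, -9), 312) = 1/((-1*(-9))**2 - 365*312) = 1/(9**2 - 113880) = 1/(81 - 113880) = 1/(-113799) = -1/113799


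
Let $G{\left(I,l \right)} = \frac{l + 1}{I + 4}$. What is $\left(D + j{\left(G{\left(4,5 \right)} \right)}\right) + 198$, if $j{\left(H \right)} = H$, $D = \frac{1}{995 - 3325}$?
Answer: $\frac{926173}{4660} \approx 198.75$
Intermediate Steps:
$G{\left(I,l \right)} = \frac{1 + l}{4 + I}$
$D = - \frac{1}{2330}$ ($D = \frac{1}{-2330} = - \frac{1}{2330} \approx -0.00042918$)
$\left(D + j{\left(G{\left(4,5 \right)} \right)}\right) + 198 = \left(- \frac{1}{2330} + \frac{1 + 5}{4 + 4}\right) + 198 = \left(- \frac{1}{2330} + \frac{1}{8} \cdot 6\right) + 198 = \left(- \frac{1}{2330} + \frac{3}{4}\right) + 198 = \frac{3493}{4660} + 198 = \frac{926173}{4660}$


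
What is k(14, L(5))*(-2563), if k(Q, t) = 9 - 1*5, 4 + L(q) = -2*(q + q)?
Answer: -10252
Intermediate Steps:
L(q) = -4 - 4*q (L(q) = -4 - 2*(q + q) = -4 - 4*q)
k(Q, t) = 4 (k(Q, t) = 9 - 5 = 4)
k(14, L(5))*(-2563) = 4*(-2563) = -10252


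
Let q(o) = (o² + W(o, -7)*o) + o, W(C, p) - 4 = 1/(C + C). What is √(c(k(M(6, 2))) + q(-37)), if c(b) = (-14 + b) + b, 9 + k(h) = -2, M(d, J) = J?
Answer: √4594/2 ≈ 33.890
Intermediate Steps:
W(C, p) = 4 + 1/(2*C) (W(C, p) = 4 + 1/(C + C) = 4 + 1/(2*C))
k(h) = -11 (k(h) = -9 - 2 = -11)
q(o) = o + o² + o*(4 + 1/(2*o)) (q(o) = (o² + (4 + 1/(2*o))*o) + o = (o² + o*(4 + 1/(2*o))) + o = o + o² + o*(4 + 1/(2*o)))
c(b) = -14 + 2*b
√(c(k(M(6, 2))) + q(-37)) = √((-14 + 2*(-11)) + (½ + (-37)² + 5*(-37))) = √((-14 - 22) + (½ + 1369 - 185)) = √(-36 + 2369/2) = √(2297/2) = √4594/2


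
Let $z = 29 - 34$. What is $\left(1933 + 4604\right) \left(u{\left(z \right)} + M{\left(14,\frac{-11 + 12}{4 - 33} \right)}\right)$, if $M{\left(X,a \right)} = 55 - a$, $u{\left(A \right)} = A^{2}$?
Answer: $\frac{15172377}{29} \approx 5.2319 \cdot 10^{5}$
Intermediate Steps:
$z = -5$
$\left(1933 + 4604\right) \left(u{\left(z \right)} + M{\left(14,\frac{-11 + 12}{4 - 33} \right)}\right) = \left(1933 + 4604\right) \left(\left(-5\right)^{2} + \left(55 - \frac{-11 + 12}{4 - 33}\right)\right) = 6537 \left(25 + \left(55 - 1 \frac{1}{-29}\right)\right) = 6537 \left(25 + \left(55 - 1 \left(- \frac{1}{29}\right)\right)\right) = 6537 \left(25 + \left(55 - - \frac{1}{29}\right)\right) = 6537 \left(25 + \left(55 + \frac{1}{29}\right)\right) = 6537 \left(25 + \frac{1596}{29}\right) = 6537 \cdot \frac{2321}{29} = \frac{15172377}{29}$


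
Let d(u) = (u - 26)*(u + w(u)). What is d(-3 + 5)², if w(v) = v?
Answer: 9216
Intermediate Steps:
d(u) = 2*u*(-26 + u) (d(u) = (u - 26)*(u + u) = (-26 + u)*(2*u) = 2*u*(-26 + u))
d(-3 + 5)² = (2*(-3 + 5)*(-26 + (-3 + 5)))² = (2*2*(-26 + 2))² = (2*2*(-24))² = (-96)² = 9216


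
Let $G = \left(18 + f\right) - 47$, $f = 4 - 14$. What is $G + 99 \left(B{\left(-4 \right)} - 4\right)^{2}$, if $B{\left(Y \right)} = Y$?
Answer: $6297$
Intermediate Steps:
$f = -10$ ($f = 4 - 14 = -10$)
$G = -39$ ($G = \left(18 - 10\right) - 47 = 8 - 47 = -39$)
$G + 99 \left(B{\left(-4 \right)} - 4\right)^{2} = -39 + 99 \left(-4 - 4\right)^{2} = -39 + 99 \left(-8\right)^{2} = -39 + 99 \cdot 64 = -39 + 6336 = 6297$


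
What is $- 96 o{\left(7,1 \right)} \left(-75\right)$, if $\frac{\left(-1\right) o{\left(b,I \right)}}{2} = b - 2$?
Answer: $-72000$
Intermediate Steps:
$o{\left(b,I \right)} = 4 - 2 b$ ($o{\left(b,I \right)} = - 2 \left(b - 2\right) = - 2 \left(-2 + b\right) = 4 - 2 b$)
$- 96 o{\left(7,1 \right)} \left(-75\right) = - 96 \left(4 - 14\right) \left(-75\right) = \left(-96\right) \left(-10\right) \left(-75\right) = 960 \left(-75\right) = -72000$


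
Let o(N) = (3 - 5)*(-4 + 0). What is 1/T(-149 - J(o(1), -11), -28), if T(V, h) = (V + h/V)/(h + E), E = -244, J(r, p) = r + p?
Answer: 4964/2661 ≈ 1.8655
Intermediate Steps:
o(N) = 8 (o(N) = -2*(-4) = 8)
J(r, p) = p + r
T(V, h) = (V + h/V)/(-244 + h) (T(V, h) = (V + h/V)/(h - 244) = (V + h/V)/(-244 + h))
1/T(-149 - J(o(1), -11), -28) = 1/((-28 + (-149 - (-11 + 8))²)/((-149 - (-11 + 8))*(-244 - 28))) = 1/((-28 + (-149 - 1*(-3))²)/(-149 - 1*(-3)*(-272))) = 1/(-1/272*(-28 + (-149 + 3)²)/(-149 + 3)) = 1/(-1/272*(-28 + (-146)²)/(-146)) = 1/(-1/146*(-1/272)*(-28 + 21316)) = 1/(-1/146*(-1/272)*21288) = 1/(2661/4964) = 4964/2661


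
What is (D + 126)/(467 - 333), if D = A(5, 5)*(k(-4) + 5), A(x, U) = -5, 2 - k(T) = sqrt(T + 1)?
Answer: 91/134 + 5*I*sqrt(3)/134 ≈ 0.6791 + 0.064629*I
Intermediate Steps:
k(T) = 2 - sqrt(1 + T) (k(T) = 2 - sqrt(T + 1) = 2 - sqrt(1 + T))
D = -35 + 5*I*sqrt(3) (D = -5*((2 - sqrt(1 - 4)) + 5) = -5*((2 - sqrt(-3)) + 5) = -5*((2 - I*sqrt(3)) + 5) = -5*(7 - I*sqrt(3)) = -35 + 5*I*sqrt(3) ≈ -35.0 + 8.6602*I)
(D + 126)/(467 - 333) = ((-35 + 5*I*sqrt(3)) + 126)/(467 - 333) = (91 + 5*I*sqrt(3))/134 = (91 + 5*I*sqrt(3))*(1/134) = 91/134 + 5*I*sqrt(3)/134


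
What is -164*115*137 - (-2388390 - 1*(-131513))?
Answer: -326943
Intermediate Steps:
-164*115*137 - (-2388390 - 1*(-131513)) = -18860*137 - (-2388390 + 131513) = -2583820 - 1*(-2256877) = -2583820 + 2256877 = -326943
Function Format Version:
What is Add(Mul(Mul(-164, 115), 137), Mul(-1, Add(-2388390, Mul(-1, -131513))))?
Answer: -326943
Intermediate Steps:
Add(Mul(Mul(-164, 115), 137), Mul(-1, Add(-2388390, Mul(-1, -131513)))) = Add(Mul(-18860, 137), Mul(-1, Add(-2388390, 131513))) = Add(-2583820, Mul(-1, -2256877)) = Add(-2583820, 2256877) = -326943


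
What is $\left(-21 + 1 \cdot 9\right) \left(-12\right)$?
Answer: $144$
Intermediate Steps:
$\left(-21 + 1 \cdot 9\right) \left(-12\right) = \left(-21 + 9\right) \left(-12\right) = \left(-12\right) \left(-12\right) = 144$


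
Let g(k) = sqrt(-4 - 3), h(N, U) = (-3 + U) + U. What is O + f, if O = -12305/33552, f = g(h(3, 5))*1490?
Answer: -12305/33552 + 1490*I*sqrt(7) ≈ -0.36674 + 3942.2*I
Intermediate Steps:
h(N, U) = -3 + 2*U
g(k) = I*sqrt(7) (g(k) = sqrt(-7) = I*sqrt(7))
f = 1490*I*sqrt(7) (f = (I*sqrt(7))*1490 = 1490*I*sqrt(7) ≈ 3942.2*I)
O = -12305/33552 (O = -12305*1/33552 = -12305/33552 ≈ -0.36674)
O + f = -12305/33552 + 1490*I*sqrt(7)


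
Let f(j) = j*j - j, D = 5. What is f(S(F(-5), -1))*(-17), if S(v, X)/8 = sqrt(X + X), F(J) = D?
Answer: 2176 + 136*I*sqrt(2) ≈ 2176.0 + 192.33*I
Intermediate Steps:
F(J) = 5
S(v, X) = 8*sqrt(2)*sqrt(X) (S(v, X) = 8*sqrt(X + X) = 8*sqrt(2*X) = 8*(sqrt(2)*sqrt(X)) = 8*sqrt(2)*sqrt(X))
f(j) = j**2 - j
f(S(F(-5), -1))*(-17) = ((8*sqrt(2)*sqrt(-1))*(-1 + 8*sqrt(2)*sqrt(-1)))*(-17) = ((8*sqrt(2)*I)*(-1 + 8*sqrt(2)*I))*(-17) = ((8*I*sqrt(2))*(-1 + 8*I*sqrt(2)))*(-17) = (8*I*sqrt(2)*(-1 + 8*I*sqrt(2)))*(-17) = -136*I*sqrt(2)*(-1 + 8*I*sqrt(2))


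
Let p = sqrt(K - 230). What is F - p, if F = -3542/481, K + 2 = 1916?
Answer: -3542/481 - 2*sqrt(421) ≈ -48.400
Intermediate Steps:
K = 1914 (K = -2 + 1916 = 1914)
p = 2*sqrt(421) (p = sqrt(1914 - 230) = sqrt(1684) = 2*sqrt(421) ≈ 41.037)
F = -3542/481 (F = -3542*1/481 = -3542/481 ≈ -7.3638)
F - p = -3542/481 - 2*sqrt(421)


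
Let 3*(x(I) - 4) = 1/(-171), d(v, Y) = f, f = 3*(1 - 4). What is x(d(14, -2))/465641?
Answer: 2051/238873833 ≈ 8.5861e-6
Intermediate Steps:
f = -9 (f = 3*(-3) = -9)
d(v, Y) = -9
x(I) = 2051/513 (x(I) = 4 + (1/3)/(-171) = 4 + (1/3)*(-1/171) = 4 - 1/513 = 2051/513)
x(d(14, -2))/465641 = (2051/513)/465641 = (2051/513)*(1/465641) = 2051/238873833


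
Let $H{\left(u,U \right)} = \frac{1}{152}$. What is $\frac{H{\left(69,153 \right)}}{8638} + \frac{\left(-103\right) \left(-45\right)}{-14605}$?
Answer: $- \frac{1217125831}{3835202896} \approx -0.31736$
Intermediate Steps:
$H{\left(u,U \right)} = \frac{1}{152}$
$\frac{H{\left(69,153 \right)}}{8638} + \frac{\left(-103\right) \left(-45\right)}{-14605} = \frac{1}{152 \cdot 8638} + \frac{\left(-103\right) \left(-45\right)}{-14605} = \frac{1}{152} \cdot \frac{1}{8638} + 4635 \left(- \frac{1}{14605}\right) = \frac{1}{1312976} - \frac{927}{2921} = - \frac{1217125831}{3835202896}$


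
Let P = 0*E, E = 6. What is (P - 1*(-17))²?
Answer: 289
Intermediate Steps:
P = 0 (P = 0*6 = 0)
(P - 1*(-17))² = (0 - 1*(-17))² = (0 + 17)² = 17² = 289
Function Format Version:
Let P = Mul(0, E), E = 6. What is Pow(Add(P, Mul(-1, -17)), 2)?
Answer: 289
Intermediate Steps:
P = 0 (P = Mul(0, 6) = 0)
Pow(Add(P, Mul(-1, -17)), 2) = Pow(Add(0, Mul(-1, -17)), 2) = Pow(Add(0, 17), 2) = Pow(17, 2) = 289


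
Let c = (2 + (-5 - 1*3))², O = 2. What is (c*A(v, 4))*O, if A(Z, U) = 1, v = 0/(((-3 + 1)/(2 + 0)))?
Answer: 72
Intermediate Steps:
v = 0 (v = 0/((-2/2)) = 0/((-2*½)) = 0/(-1) = 0*(-1) = 0)
c = 36 (c = (2 + (-5 - 3))² = (2 - 8)² = (-6)² = 36)
(c*A(v, 4))*O = (36*1)*2 = 36*2 = 72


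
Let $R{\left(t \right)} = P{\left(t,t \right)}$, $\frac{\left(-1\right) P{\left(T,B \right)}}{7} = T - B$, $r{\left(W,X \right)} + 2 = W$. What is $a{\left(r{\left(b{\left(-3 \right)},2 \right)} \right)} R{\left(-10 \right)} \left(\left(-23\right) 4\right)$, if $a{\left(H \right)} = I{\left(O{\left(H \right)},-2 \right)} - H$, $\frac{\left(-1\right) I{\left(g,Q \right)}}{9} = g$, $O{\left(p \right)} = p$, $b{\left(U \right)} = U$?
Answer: $0$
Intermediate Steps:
$I{\left(g,Q \right)} = - 9 g$
$r{\left(W,X \right)} = -2 + W$
$P{\left(T,B \right)} = - 7 T + 7 B$ ($P{\left(T,B \right)} = - 7 \left(T - B\right) = - 7 T + 7 B$)
$R{\left(t \right)} = 0$ ($R{\left(t \right)} = - 7 t + 7 t = 0$)
$a{\left(H \right)} = - 10 H$ ($a{\left(H \right)} = - 9 H - H = - 10 H$)
$a{\left(r{\left(b{\left(-3 \right)},2 \right)} \right)} R{\left(-10 \right)} \left(\left(-23\right) 4\right) = - 10 \left(-2 - 3\right) 0 \left(\left(-23\right) 4\right) = \left(-10\right) \left(-5\right) 0 \left(-92\right) = 50 \cdot 0 \left(-92\right) = 0 \left(-92\right) = 0$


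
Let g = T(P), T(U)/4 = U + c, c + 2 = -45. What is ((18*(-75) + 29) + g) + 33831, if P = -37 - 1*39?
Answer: 32018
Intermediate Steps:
c = -47 (c = -2 - 45 = -47)
P = -76 (P = -37 - 39 = -76)
T(U) = -188 + 4*U (T(U) = 4*(U - 47) = 4*(-47 + U) = -188 + 4*U)
g = -492 (g = -188 + 4*(-76) = -188 - 304 = -492)
((18*(-75) + 29) + g) + 33831 = ((18*(-75) + 29) - 492) + 33831 = ((-1350 + 29) - 492) + 33831 = (-1321 - 492) + 33831 = -1813 + 33831 = 32018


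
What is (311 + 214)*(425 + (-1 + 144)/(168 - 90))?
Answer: 448175/2 ≈ 2.2409e+5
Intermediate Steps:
(311 + 214)*(425 + (-1 + 144)/(168 - 90)) = 525*(425 + 143/78) = 525*(425 + 143*(1/78)) = 525*(425 + 11/6) = 525*(2561/6) = 448175/2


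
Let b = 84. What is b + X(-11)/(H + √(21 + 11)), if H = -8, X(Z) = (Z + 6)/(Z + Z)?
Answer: 7387/88 - 5*√2/176 ≈ 83.903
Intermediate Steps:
X(Z) = (6 + Z)/(2*Z) (X(Z) = (6 + Z)/((2*Z)) = (6 + Z)*(1/(2*Z)) = (6 + Z)/(2*Z))
b + X(-11)/(H + √(21 + 11)) = 84 + ((½)*(6 - 11)/(-11))/(-8 + √(21 + 11)) = 84 + ((½)*(-1/11)*(-5))/(-8 + √32) = 84 + (5/22)/(-8 + 4*√2) = 84 + 5/(22*(-8 + 4*√2))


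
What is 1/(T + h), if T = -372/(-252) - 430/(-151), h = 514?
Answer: 3171/1643605 ≈ 0.0019293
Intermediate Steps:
T = 13711/3171 (T = -372*(-1/252) - 430*(-1/151) = 31/21 + 430/151 = 13711/3171 ≈ 4.3239)
1/(T + h) = 1/(13711/3171 + 514) = 1/(1643605/3171) = 3171/1643605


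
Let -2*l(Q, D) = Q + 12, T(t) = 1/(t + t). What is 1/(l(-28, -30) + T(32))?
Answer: 64/513 ≈ 0.12476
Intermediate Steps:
T(t) = 1/(2*t)
l(Q, D) = -6 - Q/2 (l(Q, D) = -(Q + 12)/2 = -(12 + Q)/2 = -6 - Q/2)
1/(l(-28, -30) + T(32)) = 1/((-6 - 1/2*(-28)) + (1/2)/32) = 1/((-6 + 14) + (1/2)*(1/32)) = 1/(8 + 1/64) = 1/(513/64) = 64/513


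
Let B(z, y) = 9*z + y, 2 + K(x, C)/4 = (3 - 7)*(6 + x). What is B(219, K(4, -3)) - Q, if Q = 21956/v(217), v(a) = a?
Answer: 369295/217 ≈ 1701.8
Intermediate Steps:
K(x, C) = -104 - 16*x (K(x, C) = -8 + 4*((3 - 7)*(6 + x)) = -8 + 4*(-4*(6 + x)) = -8 + 4*(-24 - 4*x) = -8 + (-96 - 16*x) = -104 - 16*x)
B(z, y) = y + 9*z
Q = 21956/217 ≈ 101.18
B(219, K(4, -3)) - Q = ((-104 - 16*4) + 9*219) - 1*21956/217 = ((-104 - 64) + 1971) - 21956/217 = (-168 + 1971) - 21956/217 = 1803 - 21956/217 = 369295/217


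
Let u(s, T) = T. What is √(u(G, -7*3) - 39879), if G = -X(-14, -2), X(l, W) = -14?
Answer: 10*I*√399 ≈ 199.75*I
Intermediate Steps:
G = 14 (G = -1*(-14) = 14)
√(u(G, -7*3) - 39879) = √(-7*3 - 39879) = √(-21 - 39879) = √(-39900) = 10*I*√399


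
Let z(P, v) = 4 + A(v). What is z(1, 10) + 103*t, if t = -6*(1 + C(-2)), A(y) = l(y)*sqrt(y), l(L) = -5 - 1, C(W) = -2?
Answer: 622 - 6*sqrt(10) ≈ 603.03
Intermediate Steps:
l(L) = -6
A(y) = -6*sqrt(y)
z(P, v) = 4 - 6*sqrt(v)
t = 6 (t = -6*(1 - 2) = -6*(-1) = 6)
z(1, 10) + 103*t = (4 - 6*sqrt(10)) + 103*6 = (4 - 6*sqrt(10)) + 618 = 622 - 6*sqrt(10)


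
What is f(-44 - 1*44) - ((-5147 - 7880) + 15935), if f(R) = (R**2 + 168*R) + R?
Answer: -10036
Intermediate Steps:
f(R) = R**2 + 169*R
f(-44 - 1*44) - ((-5147 - 7880) + 15935) = (-44 - 1*44)*(169 + (-44 - 1*44)) - ((-5147 - 7880) + 15935) = (-44 - 44)*(169 + (-44 - 44)) - (-13027 + 15935) = -88*(169 - 88) - 1*2908 = -88*81 - 2908 = -7128 - 2908 = -10036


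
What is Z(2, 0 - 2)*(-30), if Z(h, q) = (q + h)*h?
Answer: 0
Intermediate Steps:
Z(h, q) = h*(h + q) (Z(h, q) = (h + q)*h = h*(h + q))
Z(2, 0 - 2)*(-30) = (2*(2 + (0 - 2)))*(-30) = (2*(2 - 2))*(-30) = (2*0)*(-30) = 0*(-30) = 0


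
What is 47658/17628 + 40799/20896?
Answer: 10994015/2361248 ≈ 4.6560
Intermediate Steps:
47658/17628 + 40799/20896 = 47658*(1/17628) + 40799*(1/20896) = 611/226 + 40799/20896 = 10994015/2361248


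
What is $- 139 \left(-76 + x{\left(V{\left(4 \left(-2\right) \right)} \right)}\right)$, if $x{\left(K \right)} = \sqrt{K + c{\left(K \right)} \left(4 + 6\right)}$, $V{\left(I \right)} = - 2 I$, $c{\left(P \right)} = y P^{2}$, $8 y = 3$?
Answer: $10564 - 556 \sqrt{61} \approx 6221.5$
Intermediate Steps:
$y = \frac{3}{8}$ ($y = \frac{1}{8} \cdot 3 = \frac{3}{8} \approx 0.375$)
$c{\left(P \right)} = \frac{3 P^{2}}{8}$
$x{\left(K \right)} = \sqrt{K + \frac{15 K^{2}}{4}}$ ($x{\left(K \right)} = \sqrt{K + \frac{3 K^{2}}{8} \left(4 + 6\right)} = \sqrt{K + \frac{3 K^{2}}{8} \cdot 10} = \sqrt{K + \frac{15 K^{2}}{4}}$)
$- 139 \left(-76 + x{\left(V{\left(4 \left(-2\right) \right)} \right)}\right) = - 139 \left(-76 + \frac{\sqrt{- 2 \cdot 4 \left(-2\right) \left(4 + 15 \left(- 2 \cdot 4 \left(-2\right)\right)\right)}}{2}\right) = - 139 \left(-76 + \frac{\sqrt{\left(-2\right) \left(-8\right) \left(4 + 15 \left(\left(-2\right) \left(-8\right)\right)\right)}}{2}\right) = - 139 \left(-76 + \frac{\sqrt{16 \left(4 + 15 \cdot 16\right)}}{2}\right) = - 139 \left(-76 + \frac{\sqrt{16 \left(4 + 240\right)}}{2}\right) = - 139 \left(-76 + \frac{\sqrt{16 \cdot 244}}{2}\right) = - 139 \left(-76 + \frac{\sqrt{3904}}{2}\right) = - 139 \left(-76 + \frac{8 \sqrt{61}}{2}\right) = - 139 \left(-76 + 4 \sqrt{61}\right) = 10564 - 556 \sqrt{61}$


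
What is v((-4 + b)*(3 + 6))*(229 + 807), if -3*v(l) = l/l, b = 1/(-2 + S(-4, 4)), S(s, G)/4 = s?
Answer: -1036/3 ≈ -345.33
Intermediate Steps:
S(s, G) = 4*s
b = -1/18 (b = 1/(-2 + 4*(-4)) = 1/(-2 - 16) = 1/(-18) = -1/18 ≈ -0.055556)
v(l) = -1/3 (v(l) = -l/(3*l) = -1/3*1 = -1/3)
v((-4 + b)*(3 + 6))*(229 + 807) = -(229 + 807)/3 = -1/3*1036 = -1036/3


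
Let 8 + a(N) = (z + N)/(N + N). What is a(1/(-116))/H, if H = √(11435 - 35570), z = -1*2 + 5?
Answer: 121*I*√24135/16090 ≈ 1.1683*I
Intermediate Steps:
z = 3 (z = -2 + 5 = 3)
H = I*√24135 (H = √(-24135) = I*√24135 ≈ 155.35*I)
a(N) = -8 + (3 + N)/(2*N) (a(N) = -8 + (3 + N)/(N + N) = -8 + (3 + N)/((2*N)) = -8 + (3 + N)*(1/(2*N)) = -8 + (3 + N)/(2*N))
a(1/(-116))/H = (3*(1 - 5/(-116))/(2*(1/(-116))))/((I*√24135)) = (3*(1 - 5*(-1/116))/(2*(-1/116)))*(-I*√24135/24135) = ((3/2)*(-116)*(1 + 5/116))*(-I*√24135/24135) = ((3/2)*(-116)*(121/116))*(-I*√24135/24135) = -(-121)*I*√24135/16090 = 121*I*√24135/16090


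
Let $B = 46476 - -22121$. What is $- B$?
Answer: $-68597$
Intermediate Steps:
$B = 68597$ ($B = 46476 + 22121 = 68597$)
$- B = \left(-1\right) 68597 = -68597$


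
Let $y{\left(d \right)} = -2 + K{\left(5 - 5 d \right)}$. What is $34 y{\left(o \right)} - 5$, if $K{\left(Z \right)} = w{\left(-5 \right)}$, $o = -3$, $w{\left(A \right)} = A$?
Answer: $-243$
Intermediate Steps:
$K{\left(Z \right)} = -5$
$y{\left(d \right)} = -7$ ($y{\left(d \right)} = -2 - 5 = -7$)
$34 y{\left(o \right)} - 5 = 34 \left(-7\right) - 5 = -238 - 5 = -243$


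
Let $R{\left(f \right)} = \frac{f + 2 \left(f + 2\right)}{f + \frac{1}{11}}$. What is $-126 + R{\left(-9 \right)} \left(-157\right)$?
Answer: $- \frac{52069}{98} \approx -531.32$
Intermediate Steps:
$R{\left(f \right)} = \frac{4 + 3 f}{\frac{1}{11} + f}$ ($R{\left(f \right)} = \frac{f + 2 \left(2 + f\right)}{f + \frac{1}{11}} = \frac{f + \left(4 + 2 f\right)}{\frac{1}{11} + f} = \frac{4 + 3 f}{\frac{1}{11} + f}$)
$-126 + R{\left(-9 \right)} \left(-157\right) = -126 + \frac{11 \left(4 + 3 \left(-9\right)\right)}{1 + 11 \left(-9\right)} \left(-157\right) = -126 + \frac{11 \left(4 - 27\right)}{1 - 99} \left(-157\right) = -126 + 11 \frac{1}{-98} \left(-23\right) \left(-157\right) = -126 + 11 \left(- \frac{1}{98}\right) \left(-23\right) \left(-157\right) = -126 + \frac{253}{98} \left(-157\right) = -126 - \frac{39721}{98} = - \frac{52069}{98}$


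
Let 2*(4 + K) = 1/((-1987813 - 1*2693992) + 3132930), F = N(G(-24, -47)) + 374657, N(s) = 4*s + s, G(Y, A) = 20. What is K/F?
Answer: -12391001/1160903496750 ≈ -1.0674e-5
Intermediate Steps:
N(s) = 5*s
F = 374757 (F = 5*20 + 374657 = 100 + 374657 = 374757)
K = -12391001/3097750 (K = -4 + 1/(2*((-1987813 - 1*2693992) + 3132930)) = -4 + 1/(2*((-1987813 - 2693992) + 3132930)) = -4 + 1/(2*(-4681805 + 3132930)) = -4 + (½)/(-1548875) = -4 + (½)*(-1/1548875) = -4 - 1/3097750 = -12391001/3097750 ≈ -4.0000)
K/F = -12391001/3097750/374757 = -12391001/3097750*1/374757 = -12391001/1160903496750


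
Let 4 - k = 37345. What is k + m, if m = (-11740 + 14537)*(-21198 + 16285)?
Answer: -13779002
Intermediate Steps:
k = -37341 (k = 4 - 1*37345 = 4 - 37345 = -37341)
m = -13741661 (m = 2797*(-4913) = -13741661)
k + m = -37341 - 13741661 = -13779002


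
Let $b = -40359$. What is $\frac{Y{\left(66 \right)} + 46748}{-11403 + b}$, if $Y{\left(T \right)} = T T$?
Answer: $- \frac{25552}{25881} \approx -0.98729$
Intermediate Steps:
$Y{\left(T \right)} = T^{2}$
$\frac{Y{\left(66 \right)} + 46748}{-11403 + b} = \frac{66^{2} + 46748}{-11403 - 40359} = \frac{4356 + 46748}{-51762} = 51104 \left(- \frac{1}{51762}\right) = - \frac{25552}{25881}$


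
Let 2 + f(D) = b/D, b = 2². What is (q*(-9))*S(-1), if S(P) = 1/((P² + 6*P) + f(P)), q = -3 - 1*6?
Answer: -81/11 ≈ -7.3636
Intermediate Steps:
b = 4
f(D) = -2 + 4/D
q = -9 (q = -3 - 6 = -9)
S(P) = 1/(-2 + P² + 4/P + 6*P) (S(P) = 1/((P² + 6*P) + (-2 + 4/P)) = 1/(-2 + P² + 4/P + 6*P))
(q*(-9))*S(-1) = (-9*(-9))*(-1/(4 - (-2 + (-1)² + 6*(-1)))) = 81*(-1/(4 - (-2 + 1 - 6))) = 81*(-1/(4 - 1*(-7))) = 81*(-1/(4 + 7)) = 81*(-1/11) = -81/11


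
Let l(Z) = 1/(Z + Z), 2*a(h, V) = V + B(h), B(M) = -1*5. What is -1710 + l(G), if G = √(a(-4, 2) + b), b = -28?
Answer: -1710 - I*√118/118 ≈ -1710.0 - 0.092057*I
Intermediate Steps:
B(M) = -5
a(h, V) = -5/2 + V/2 (a(h, V) = (V - 5)/2 = (-5 + V)/2 = -5/2 + V/2)
G = I*√118/2 (G = √((-5/2 + (½)*2) - 28) = √((-5/2 + 1) - 28) = √(-3/2 - 28) = √(-59/2) = I*√118/2 ≈ 5.4314*I)
l(Z) = 1/(2*Z)
-1710 + l(G) = -1710 + 1/(2*((I*√118/2))) = -1710 + (-I*√118/59)/2 = -1710 - I*√118/118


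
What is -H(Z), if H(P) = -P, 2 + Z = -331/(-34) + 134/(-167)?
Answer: 39365/5678 ≈ 6.9329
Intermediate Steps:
Z = 39365/5678 (Z = -2 + (-331/(-34) + 134/(-167)) = -2 + (-331*(-1/34) + 134*(-1/167)) = -2 + (331/34 - 134/167) = -2 + 50721/5678 = 39365/5678 ≈ 6.9329)
-H(Z) = -(-1)*39365/5678 = -1*(-39365/5678) = 39365/5678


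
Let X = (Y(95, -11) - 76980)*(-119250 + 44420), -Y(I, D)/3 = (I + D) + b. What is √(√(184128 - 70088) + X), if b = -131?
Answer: √(5749862370 + 2*√28510) ≈ 75828.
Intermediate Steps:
Y(I, D) = 393 - 3*D - 3*I (Y(I, D) = -3*((I + D) - 131) = -3*((D + I) - 131) = -3*(-131 + D + I) = 393 - 3*D - 3*I)
X = 5749862370 (X = ((393 - 3*(-11) - 3*95) - 76980)*(-119250 + 44420) = ((393 + 33 - 285) - 76980)*(-74830) = (141 - 76980)*(-74830) = -76839*(-74830) = 5749862370)
√(√(184128 - 70088) + X) = √(√(184128 - 70088) + 5749862370) = √(√114040 + 5749862370) = √(2*√28510 + 5749862370) = √(5749862370 + 2*√28510)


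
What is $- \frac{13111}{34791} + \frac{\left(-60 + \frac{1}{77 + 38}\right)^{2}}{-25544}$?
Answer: $- \frac{6085069582391}{11753074745400} \approx -0.51774$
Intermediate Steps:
$- \frac{13111}{34791} + \frac{\left(-60 + \frac{1}{77 + 38}\right)^{2}}{-25544} = \left(-13111\right) \frac{1}{34791} + \left(-60 + \frac{1}{115}\right)^{2} \left(- \frac{1}{25544}\right) = - \frac{13111}{34791} + \left(-60 + \frac{1}{115}\right)^{2} \left(- \frac{1}{25544}\right) = - \frac{13111}{34791} + \left(- \frac{6899}{115}\right)^{2} \left(- \frac{1}{25544}\right) = - \frac{13111}{34791} + \frac{47596201}{13225} \left(- \frac{1}{25544}\right) = - \frac{13111}{34791} - \frac{47596201}{337819400} = - \frac{6085069582391}{11753074745400}$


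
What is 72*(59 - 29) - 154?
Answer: 2006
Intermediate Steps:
72*(59 - 29) - 154 = 72*30 - 154 = 2160 - 154 = 2006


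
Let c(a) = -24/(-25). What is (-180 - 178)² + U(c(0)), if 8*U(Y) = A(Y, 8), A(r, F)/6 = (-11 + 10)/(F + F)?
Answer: 8202493/64 ≈ 1.2816e+5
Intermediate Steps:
A(r, F) = -3/F (A(r, F) = 6*((-11 + 10)/(F + F)) = 6*(-1/(2*F)) = -3/F)
c(a) = 24/25 (c(a) = -24*(-1/25) = 24/25)
U(Y) = -3/64 (U(Y) = (-3/8)/8 = (-3*⅛)/8 = (⅛)*(-3/8) = -3/64)
(-180 - 178)² + U(c(0)) = (-180 - 178)² - 3/64 = (-358)² - 3/64 = 128164 - 3/64 = 8202493/64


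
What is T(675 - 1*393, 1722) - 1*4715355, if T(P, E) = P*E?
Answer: -4229751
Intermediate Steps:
T(P, E) = E*P
T(675 - 1*393, 1722) - 1*4715355 = 1722*(675 - 1*393) - 1*4715355 = 1722*(675 - 393) - 4715355 = 1722*282 - 4715355 = 485604 - 4715355 = -4229751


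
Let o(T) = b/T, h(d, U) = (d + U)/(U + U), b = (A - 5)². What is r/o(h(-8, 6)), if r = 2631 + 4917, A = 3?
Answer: -629/2 ≈ -314.50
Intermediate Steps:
b = 4 (b = (3 - 5)² = (-2)² = 4)
h(d, U) = (U + d)/(2*U) (h(d, U) = (U + d)/((2*U)) = (U + d)*(1/(2*U)) = (U + d)/(2*U))
o(T) = 4/T
r = 7548
r/o(h(-8, 6)) = 7548/((4/(((½)*(6 - 8)/6)))) = 7548/((4/(((½)*(⅙)*(-2))))) = 7548/((4/(-⅙))) = 7548/((4*(-6))) = 7548/(-24) = 7548*(-1/24) = -629/2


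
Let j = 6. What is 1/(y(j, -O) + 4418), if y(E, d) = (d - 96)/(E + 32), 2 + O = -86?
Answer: 19/83938 ≈ 0.00022636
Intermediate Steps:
O = -88 (O = -2 - 86 = -88)
y(E, d) = (-96 + d)/(32 + E)
1/(y(j, -O) + 4418) = 1/((-96 - 1*(-88))/(32 + 6) + 4418) = 1/((-96 + 88)/38 + 4418) = 1/((1/38)*(-8) + 4418) = 1/(-4/19 + 4418) = 1/(83938/19) = 19/83938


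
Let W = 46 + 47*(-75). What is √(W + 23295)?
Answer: 2*√4954 ≈ 140.77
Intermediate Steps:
W = -3479 (W = 46 - 3525 = -3479)
√(W + 23295) = √(-3479 + 23295) = √19816 = 2*√4954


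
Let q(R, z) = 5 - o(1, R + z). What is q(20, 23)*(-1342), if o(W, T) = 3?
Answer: -2684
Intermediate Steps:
q(R, z) = 2 (q(R, z) = 5 - 1*3 = 5 - 3 = 2)
q(20, 23)*(-1342) = 2*(-1342) = -2684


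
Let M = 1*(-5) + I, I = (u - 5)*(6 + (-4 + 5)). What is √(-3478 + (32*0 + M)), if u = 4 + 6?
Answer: 2*I*√862 ≈ 58.72*I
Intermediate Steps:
u = 10
I = 35 (I = (10 - 5)*(6 + (-4 + 5)) = 5*(6 + 1) = 5*7 = 35)
M = 30 (M = 1*(-5) + 35 = -5 + 35 = 30)
√(-3478 + (32*0 + M)) = √(-3478 + (32*0 + 30)) = √(-3478 + (0 + 30)) = √(-3478 + 30) = √(-3448) = 2*I*√862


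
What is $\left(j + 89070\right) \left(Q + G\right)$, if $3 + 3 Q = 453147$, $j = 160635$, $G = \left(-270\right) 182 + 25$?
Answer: $25453179765$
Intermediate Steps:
$G = -49115$ ($G = -49140 + 25 = -49115$)
$Q = 151048$ ($Q = -1 + \frac{1}{3} \cdot 453147 = -1 + 151049 = 151048$)
$\left(j + 89070\right) \left(Q + G\right) = \left(160635 + 89070\right) \left(151048 - 49115\right) = 249705 \cdot 101933 = 25453179765$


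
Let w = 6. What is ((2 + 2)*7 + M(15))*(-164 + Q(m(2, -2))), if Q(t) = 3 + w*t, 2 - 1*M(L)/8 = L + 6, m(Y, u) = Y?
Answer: 18476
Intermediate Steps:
M(L) = -32 - 8*L (M(L) = 16 - 8*(L + 6) = 16 - 8*(6 + L) = 16 + (-48 - 8*L) = -32 - 8*L)
Q(t) = 3 + 6*t
((2 + 2)*7 + M(15))*(-164 + Q(m(2, -2))) = ((2 + 2)*7 + (-32 - 8*15))*(-164 + (3 + 6*2)) = (4*7 + (-32 - 120))*(-164 + (3 + 12)) = (28 - 152)*(-164 + 15) = -124*(-149) = 18476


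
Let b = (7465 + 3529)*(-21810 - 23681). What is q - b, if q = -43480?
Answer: 500084574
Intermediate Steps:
b = -500128054 (b = 10994*(-45491) = -500128054)
q - b = -43480 - 1*(-500128054) = -43480 + 500128054 = 500084574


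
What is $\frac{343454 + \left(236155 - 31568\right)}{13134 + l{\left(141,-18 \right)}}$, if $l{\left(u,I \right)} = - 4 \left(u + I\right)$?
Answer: $\frac{548041}{12642} \approx 43.351$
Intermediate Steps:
$l{\left(u,I \right)} = - 4 I - 4 u$ ($l{\left(u,I \right)} = - 4 \left(I + u\right) = - 4 I - 4 u$)
$\frac{343454 + \left(236155 - 31568\right)}{13134 + l{\left(141,-18 \right)}} = \frac{343454 + \left(236155 - 31568\right)}{13134 - 492} = \frac{343454 + \left(236155 - 31568\right)}{13134 + \left(72 - 564\right)} = \frac{343454 + \left(236155 + \left(-94979 + 63411\right)\right)}{13134 - 492} = \frac{343454 + \left(236155 - 31568\right)}{12642} = \left(343454 + 204587\right) \frac{1}{12642} = 548041 \cdot \frac{1}{12642} = \frac{548041}{12642}$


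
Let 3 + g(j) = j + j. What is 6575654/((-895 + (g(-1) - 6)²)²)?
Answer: 3287827/299538 ≈ 10.976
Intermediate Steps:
g(j) = -3 + 2*j (g(j) = -3 + (j + j) = -3 + 2*j)
6575654/((-895 + (g(-1) - 6)²)²) = 6575654/((-895 + ((-3 + 2*(-1)) - 6)²)²) = 6575654/((-895 + ((-3 - 2) - 6)²)²) = 6575654/((-895 + (-5 - 6)²)²) = 6575654/((-895 + (-11)²)²) = 6575654/((-895 + 121)²) = 6575654/((-774)²) = 6575654/599076 = 6575654*(1/599076) = 3287827/299538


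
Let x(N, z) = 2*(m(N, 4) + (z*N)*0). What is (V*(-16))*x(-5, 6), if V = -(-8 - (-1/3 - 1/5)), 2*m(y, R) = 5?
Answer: -1792/3 ≈ -597.33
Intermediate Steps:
m(y, R) = 5/2 (m(y, R) = (1/2)*5 = 5/2)
x(N, z) = 5 (x(N, z) = 2*(5/2 + (z*N)*0) = 2*(5/2 + (N*z)*0) = 2*(5/2 + 0) = 2*(5/2) = 5)
V = 112/15 (V = -(-8 - (-1*1/3 - 1*1/5)) = -(-8 - (-1/3 - 1/5)) = -(-8 - 1*(-8/15)) = -(-8 + 8/15) = -1*(-112/15) = 112/15 ≈ 7.4667)
(V*(-16))*x(-5, 6) = ((112/15)*(-16))*5 = -1792/15*5 = -1792/3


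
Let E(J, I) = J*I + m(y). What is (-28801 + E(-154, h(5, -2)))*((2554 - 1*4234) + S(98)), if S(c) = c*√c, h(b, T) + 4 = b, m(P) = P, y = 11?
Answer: 48625920 - 19855584*√2 ≈ 2.0546e+7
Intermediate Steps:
h(b, T) = -4 + b
S(c) = c^(3/2)
E(J, I) = 11 + I*J (E(J, I) = J*I + 11 = I*J + 11 = 11 + I*J)
(-28801 + E(-154, h(5, -2)))*((2554 - 1*4234) + S(98)) = (-28801 + (11 + (-4 + 5)*(-154)))*((2554 - 1*4234) + 98^(3/2)) = (-28801 + (11 + 1*(-154)))*((2554 - 4234) + 686*√2) = (-28801 + (11 - 154))*(-1680 + 686*√2) = (-28801 - 143)*(-1680 + 686*√2) = -28944*(-1680 + 686*√2) = 48625920 - 19855584*√2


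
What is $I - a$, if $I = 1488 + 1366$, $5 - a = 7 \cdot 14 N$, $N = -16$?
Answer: $1281$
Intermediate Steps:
$a = 1573$ ($a = 5 - 7 \cdot 14 \left(-16\right) = 5 - 98 \left(-16\right) = 5 - -1568 = 5 + 1568 = 1573$)
$I = 2854$
$I - a = 2854 - 1573 = 1281$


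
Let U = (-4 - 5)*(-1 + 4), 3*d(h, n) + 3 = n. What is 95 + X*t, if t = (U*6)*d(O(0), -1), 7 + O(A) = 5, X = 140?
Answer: 30335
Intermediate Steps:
O(A) = -2 (O(A) = -7 + 5 = -2)
d(h, n) = -1 + n/3
U = -27 (U = -9*3 = -27)
t = 216 (t = (-27*6)*(-1 + (⅓)*(-1)) = -162*(-1 - ⅓) = -162*(-4/3) = 216)
95 + X*t = 95 + 140*216 = 95 + 30240 = 30335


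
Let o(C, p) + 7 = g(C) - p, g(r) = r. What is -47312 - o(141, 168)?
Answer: -47278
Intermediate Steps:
o(C, p) = -7 + C - p (o(C, p) = -7 + (C - p) = -7 + C - p)
-47312 - o(141, 168) = -47312 - (-7 + 141 - 1*168) = -47312 - (-7 + 141 - 168) = -47312 - 1*(-34) = -47312 + 34 = -47278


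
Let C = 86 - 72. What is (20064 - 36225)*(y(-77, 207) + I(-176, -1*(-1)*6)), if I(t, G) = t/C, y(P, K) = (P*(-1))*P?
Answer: 672152151/7 ≈ 9.6022e+7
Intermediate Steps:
y(P, K) = -P**2 (y(P, K) = (-P)*P = -P**2)
C = 14
I(t, G) = t/14
(20064 - 36225)*(y(-77, 207) + I(-176, -1*(-1)*6)) = (20064 - 36225)*(-1*(-77)**2 + (1/14)*(-176)) = -16161*(-1*5929 - 88/7) = -16161*(-5929 - 88/7) = -16161*(-41591/7) = 672152151/7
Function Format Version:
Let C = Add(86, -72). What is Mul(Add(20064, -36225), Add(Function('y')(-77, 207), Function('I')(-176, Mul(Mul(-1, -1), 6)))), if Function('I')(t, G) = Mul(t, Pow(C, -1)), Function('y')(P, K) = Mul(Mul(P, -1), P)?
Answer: Rational(672152151, 7) ≈ 9.6022e+7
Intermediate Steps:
Function('y')(P, K) = Mul(-1, Pow(P, 2)) (Function('y')(P, K) = Mul(Mul(-1, P), P) = Mul(-1, Pow(P, 2)))
C = 14
Function('I')(t, G) = Mul(Rational(1, 14), t) (Function('I')(t, G) = Mul(t, Pow(14, -1)) = Mul(t, Rational(1, 14)) = Mul(Rational(1, 14), t))
Mul(Add(20064, -36225), Add(Function('y')(-77, 207), Function('I')(-176, Mul(Mul(-1, -1), 6)))) = Mul(Add(20064, -36225), Add(Mul(-1, Pow(-77, 2)), Mul(Rational(1, 14), -176))) = Mul(-16161, Add(Mul(-1, 5929), Rational(-88, 7))) = Mul(-16161, Add(-5929, Rational(-88, 7))) = Mul(-16161, Rational(-41591, 7)) = Rational(672152151, 7)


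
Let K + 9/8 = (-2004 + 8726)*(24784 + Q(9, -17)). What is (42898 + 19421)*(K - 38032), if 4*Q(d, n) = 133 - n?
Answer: 83164501031361/8 ≈ 1.0396e+13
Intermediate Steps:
Q(d, n) = 133/4 - n/4 (Q(d, n) = (133 - n)/4 = 133/4 - n/4)
K = 1334800975/8 (K = -9/8 + (-2004 + 8726)*(24784 + (133/4 - 1/4*(-17))) = -9/8 + 6722*(24784 + (133/4 + 17/4)) = -9/8 + 6722*(24784 + 75/2) = -9/8 + 6722*(49643/2) = -9/8 + 166850123 = 1334800975/8 ≈ 1.6685e+8)
(42898 + 19421)*(K - 38032) = (42898 + 19421)*(1334800975/8 - 38032) = 62319*(1334496719/8) = 83164501031361/8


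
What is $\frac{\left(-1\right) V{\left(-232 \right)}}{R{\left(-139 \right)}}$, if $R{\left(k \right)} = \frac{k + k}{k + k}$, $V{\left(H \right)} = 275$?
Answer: $-275$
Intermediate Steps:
$R{\left(k \right)} = 1$ ($R{\left(k \right)} = \frac{2 k}{2 k} = 2 k \frac{1}{2 k} = 1$)
$\frac{\left(-1\right) V{\left(-232 \right)}}{R{\left(-139 \right)}} = \frac{\left(-1\right) 275}{1} = \left(-275\right) 1 = -275$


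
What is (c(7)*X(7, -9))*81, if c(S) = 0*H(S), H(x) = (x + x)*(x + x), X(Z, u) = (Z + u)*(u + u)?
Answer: 0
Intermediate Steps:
X(Z, u) = 2*u*(Z + u) (X(Z, u) = (Z + u)*(2*u) = 2*u*(Z + u))
H(x) = 4*x² (H(x) = (2*x)*(2*x) = 4*x²)
c(S) = 0 (c(S) = 0*(4*S²) = 0)
(c(7)*X(7, -9))*81 = (0*(2*(-9)*(7 - 9)))*81 = (0*(2*(-9)*(-2)))*81 = (0*36)*81 = 0*81 = 0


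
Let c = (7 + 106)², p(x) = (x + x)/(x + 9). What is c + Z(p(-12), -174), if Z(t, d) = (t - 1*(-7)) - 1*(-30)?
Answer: 12814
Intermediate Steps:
p(x) = 2*x/(9 + x) (p(x) = (2*x)/(9 + x) = 2*x/(9 + x))
Z(t, d) = 37 + t (Z(t, d) = (t + 7) + 30 = (7 + t) + 30 = 37 + t)
c = 12769 (c = 113² = 12769)
c + Z(p(-12), -174) = 12769 + (37 + 2*(-12)/(9 - 12)) = 12769 + (37 + 2*(-12)/(-3)) = 12769 + (37 + 2*(-12)*(-⅓)) = 12769 + (37 + 8) = 12769 + 45 = 12814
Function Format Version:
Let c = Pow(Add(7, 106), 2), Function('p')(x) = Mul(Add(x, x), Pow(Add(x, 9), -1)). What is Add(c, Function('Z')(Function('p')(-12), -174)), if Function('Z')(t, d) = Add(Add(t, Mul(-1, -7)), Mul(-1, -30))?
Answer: 12814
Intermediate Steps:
Function('p')(x) = Mul(2, x, Pow(Add(9, x), -1)) (Function('p')(x) = Mul(Mul(2, x), Pow(Add(9, x), -1)) = Mul(2, x, Pow(Add(9, x), -1)))
Function('Z')(t, d) = Add(37, t) (Function('Z')(t, d) = Add(Add(t, 7), 30) = Add(Add(7, t), 30) = Add(37, t))
c = 12769 (c = Pow(113, 2) = 12769)
Add(c, Function('Z')(Function('p')(-12), -174)) = Add(12769, Add(37, Mul(2, -12, Pow(Add(9, -12), -1)))) = Add(12769, Add(37, Mul(2, -12, Pow(-3, -1)))) = Add(12769, Add(37, Mul(2, -12, Rational(-1, 3)))) = Add(12769, Add(37, 8)) = Add(12769, 45) = 12814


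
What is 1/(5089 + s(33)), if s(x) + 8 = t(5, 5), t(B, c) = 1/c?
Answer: 5/25406 ≈ 0.00019680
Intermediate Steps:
s(x) = -39/5 (s(x) = -8 + 1/5 = -8 + ⅕ = -39/5)
1/(5089 + s(33)) = 1/(5089 - 39/5) = 1/(25406/5) = 5/25406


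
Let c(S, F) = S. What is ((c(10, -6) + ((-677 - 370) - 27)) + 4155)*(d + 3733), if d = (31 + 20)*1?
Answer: 11696344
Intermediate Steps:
d = 51 (d = 51*1 = 51)
((c(10, -6) + ((-677 - 370) - 27)) + 4155)*(d + 3733) = ((10 + ((-677 - 370) - 27)) + 4155)*(51 + 3733) = ((10 + (-1047 - 27)) + 4155)*3784 = ((10 - 1074) + 4155)*3784 = (-1064 + 4155)*3784 = 3091*3784 = 11696344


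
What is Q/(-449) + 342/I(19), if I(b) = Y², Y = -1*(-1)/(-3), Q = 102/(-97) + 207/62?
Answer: 8311466553/2700286 ≈ 3078.0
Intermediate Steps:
Q = 13755/6014 (Q = 102*(-1/97) + 207*(1/62) = -102/97 + 207/62 = 13755/6014 ≈ 2.2872)
Y = -⅓ (Y = 1*(-⅓) = -⅓ ≈ -0.33333)
I(b) = ⅑ (I(b) = (-⅓)² = ⅑)
Q/(-449) + 342/I(19) = (13755/6014)/(-449) + 342/(⅑) = (13755/6014)*(-1/449) + 342*9 = -13755/2700286 + 3078 = 8311466553/2700286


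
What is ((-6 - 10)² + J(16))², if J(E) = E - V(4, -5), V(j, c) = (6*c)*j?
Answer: 153664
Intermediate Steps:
V(j, c) = 6*c*j
J(E) = 120 + E (J(E) = E - 6*(-5)*4 = E - 1*(-120) = E + 120 = 120 + E)
((-6 - 10)² + J(16))² = ((-6 - 10)² + (120 + 16))² = ((-16)² + 136)² = (256 + 136)² = 392² = 153664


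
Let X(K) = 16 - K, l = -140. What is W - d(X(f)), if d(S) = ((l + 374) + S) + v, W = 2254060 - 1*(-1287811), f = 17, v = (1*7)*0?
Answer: 3541638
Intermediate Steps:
v = 0 (v = 7*0 = 0)
W = 3541871 (W = 2254060 + 1287811 = 3541871)
d(S) = 234 + S (d(S) = ((-140 + 374) + S) + 0 = (234 + S) + 0 = 234 + S)
W - d(X(f)) = 3541871 - (234 + (16 - 1*17)) = 3541871 - (234 + (16 - 17)) = 3541871 - (234 - 1) = 3541871 - 1*233 = 3541871 - 233 = 3541638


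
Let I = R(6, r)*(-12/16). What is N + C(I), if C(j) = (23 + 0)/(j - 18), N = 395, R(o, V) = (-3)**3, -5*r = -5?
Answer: 3647/9 ≈ 405.22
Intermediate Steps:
r = 1 (r = -1/5*(-5) = 1)
R(o, V) = -27
I = 81/4 (I = -(-324)/16 = -27*(-3/4) = 81/4 ≈ 20.250)
C(j) = 23/(-18 + j)
N + C(I) = 395 + 23/(-18 + 81/4) = 395 + 23/(9/4) = 395 + 23*(4/9) = 395 + 92/9 = 3647/9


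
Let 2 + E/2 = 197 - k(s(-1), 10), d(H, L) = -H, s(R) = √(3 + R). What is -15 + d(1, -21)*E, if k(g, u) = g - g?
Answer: -405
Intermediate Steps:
k(g, u) = 0
E = 390 (E = -4 + 2*(197 - 1*0) = -4 + 2*(197 + 0) = -4 + 2*197 = -4 + 394 = 390)
-15 + d(1, -21)*E = -15 - 1*1*390 = -15 - 1*390 = -15 - 390 = -405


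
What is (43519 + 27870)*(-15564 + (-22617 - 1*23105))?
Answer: -4375146254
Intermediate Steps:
(43519 + 27870)*(-15564 + (-22617 - 1*23105)) = 71389*(-15564 + (-22617 - 23105)) = 71389*(-15564 - 45722) = 71389*(-61286) = -4375146254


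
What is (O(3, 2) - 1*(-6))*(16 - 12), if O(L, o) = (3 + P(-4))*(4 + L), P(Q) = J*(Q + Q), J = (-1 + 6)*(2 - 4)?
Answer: 2348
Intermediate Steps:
J = -10 (J = 5*(-2) = -10)
P(Q) = -20*Q (P(Q) = -10*(Q + Q) = -20*Q)
O(L, o) = 332 + 83*L (O(L, o) = (3 - 20*(-4))*(4 + L) = (3 + 80)*(4 + L) = 83*(4 + L) = 332 + 83*L)
(O(3, 2) - 1*(-6))*(16 - 12) = ((332 + 83*3) - 1*(-6))*(16 - 12) = ((332 + 249) + 6)*4 = (581 + 6)*4 = 587*4 = 2348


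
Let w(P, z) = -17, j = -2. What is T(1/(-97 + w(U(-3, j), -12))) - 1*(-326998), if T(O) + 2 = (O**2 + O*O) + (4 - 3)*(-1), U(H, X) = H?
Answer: 2124813511/6498 ≈ 3.2700e+5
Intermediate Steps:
T(O) = -3 + 2*O**2 (T(O) = -2 + ((O**2 + O*O) + (4 - 3)*(-1)) = -2 + ((O**2 + O**2) + 1*(-1)) = -2 + (2*O**2 - 1) = -2 + (-1 + 2*O**2) = -3 + 2*O**2)
T(1/(-97 + w(U(-3, j), -12))) - 1*(-326998) = (-3 + 2*(1/(-97 - 17))**2) - 1*(-326998) = (-3 + 2*(1/(-114))**2) + 326998 = (-3 + 2*(-1/114)**2) + 326998 = (-3 + 2*(1/12996)) + 326998 = (-3 + 1/6498) + 326998 = -19493/6498 + 326998 = 2124813511/6498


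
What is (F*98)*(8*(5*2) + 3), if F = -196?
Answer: -1594264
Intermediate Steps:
(F*98)*(8*(5*2) + 3) = (-196*98)*(8*(5*2) + 3) = -19208*(8*10 + 3) = -19208*(80 + 3) = -19208*83 = -1594264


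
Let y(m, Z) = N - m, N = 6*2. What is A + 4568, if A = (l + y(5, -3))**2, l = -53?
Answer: 6684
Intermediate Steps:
N = 12
y(m, Z) = 12 - m
A = 2116 (A = (-53 + (12 - 1*5))**2 = (-53 + (12 - 5))**2 = (-53 + 7)**2 = (-46)**2 = 2116)
A + 4568 = 2116 + 4568 = 6684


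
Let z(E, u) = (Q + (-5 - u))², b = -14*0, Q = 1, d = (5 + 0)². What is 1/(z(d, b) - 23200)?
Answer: -1/23184 ≈ -4.3133e-5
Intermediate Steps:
d = 25 (d = 5² = 25)
b = 0
z(E, u) = (-4 - u)² (z(E, u) = (1 + (-5 - u))² = (-4 - u)²)
1/(z(d, b) - 23200) = 1/((4 + 0)² - 23200) = 1/(4² - 23200) = 1/(16 - 23200) = 1/(-23184) = -1/23184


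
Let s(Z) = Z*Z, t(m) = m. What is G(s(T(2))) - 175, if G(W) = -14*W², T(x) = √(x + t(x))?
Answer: -399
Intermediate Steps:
T(x) = √2*√x (T(x) = √(x + x) = √(2*x) = √2*√x)
s(Z) = Z²
G(s(T(2))) - 175 = -14*((√2*√2)²)² - 175 = -14*(2²)² - 175 = -14*4² - 175 = -14*16 - 175 = -224 - 175 = -399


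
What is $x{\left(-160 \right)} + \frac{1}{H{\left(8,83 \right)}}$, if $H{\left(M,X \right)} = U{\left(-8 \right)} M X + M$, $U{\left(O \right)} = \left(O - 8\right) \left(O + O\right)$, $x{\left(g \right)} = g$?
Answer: $- \frac{27198719}{169992} \approx -160.0$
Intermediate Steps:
$U{\left(O \right)} = 2 O \left(-8 + O\right)$ ($U{\left(O \right)} = \left(-8 + O\right) 2 O = 2 O \left(-8 + O\right)$)
$H{\left(M,X \right)} = M + 256 M X$ ($H{\left(M,X \right)} = 2 \left(-8\right) \left(-8 - 8\right) M X + M = 2 \left(-8\right) \left(-16\right) M X + M = 256 M X + M = M + 256 M X$)
$x{\left(-160 \right)} + \frac{1}{H{\left(8,83 \right)}} = -160 + \frac{1}{8 \left(1 + 256 \cdot 83\right)} = -160 + \frac{1}{8 \left(1 + 21248\right)} = -160 + \frac{1}{8 \cdot 21249} = -160 + \frac{1}{169992} = - \frac{27198719}{169992}$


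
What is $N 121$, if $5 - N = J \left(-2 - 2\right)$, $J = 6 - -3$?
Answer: $4961$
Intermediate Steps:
$J = 9$ ($J = 6 + 3 = 9$)
$N = 41$ ($N = 5 - 9 \left(-2 - 2\right) = 5 - 9 \left(-4\right) = 5 - -36 = 5 + 36 = 41$)
$N 121 = 41 \cdot 121 = 4961$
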